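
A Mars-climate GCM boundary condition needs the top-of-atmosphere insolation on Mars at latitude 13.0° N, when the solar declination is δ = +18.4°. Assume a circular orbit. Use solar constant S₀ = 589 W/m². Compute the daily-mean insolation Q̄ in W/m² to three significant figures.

cos H₀ = −tan(+13.0°) tan(+18.400°) = -0.0768, H₀ = 1.6477 rad.
Bracket: H₀ sin φ sin δ + cos φ cos δ sin H₀ = 1.6477×0.22495×0.31565 + 0.97437×0.94888×0.99705 = 0.116996 + 0.921833 = 1.038829.
Q̄ = (S₀/π) × [bracket] = (589/π) × 1.038829 = 194.8 W/m².

Q̄ ≈ 195 W/m²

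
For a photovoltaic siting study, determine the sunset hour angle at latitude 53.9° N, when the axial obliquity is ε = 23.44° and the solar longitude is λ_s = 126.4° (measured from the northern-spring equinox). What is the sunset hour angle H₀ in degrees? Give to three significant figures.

H₀ = 118°

Solar declination: sin δ = sin ε · sin λ_s = sin 23.44° × sin 126.4° = 0.32018, so δ = +18.674°.
cos H₀ = −tan φ · tan δ = −tan(+53.9°) × tan(+18.674°) = -0.4635, so H₀ = 2.0527 rad = 117.61°.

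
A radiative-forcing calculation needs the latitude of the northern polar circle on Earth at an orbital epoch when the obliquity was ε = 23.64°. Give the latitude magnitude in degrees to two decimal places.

66.36°

The polar circle is the lowest latitude that experiences at least one full rotation of continuous daylight at the northern-summer solstice; it lies at |φ| = 90° − ε = 90° − 23.64° = 66.36°.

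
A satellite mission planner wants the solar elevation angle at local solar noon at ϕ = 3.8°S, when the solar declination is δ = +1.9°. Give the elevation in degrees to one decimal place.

84.3°

At local noon the hour angle is zero, so the zenith angle equals |ϕ − δ| = |-3.8° − (+1.900°)| = 5.700°.
Elevation = 90° − 5.700° = 84.3°.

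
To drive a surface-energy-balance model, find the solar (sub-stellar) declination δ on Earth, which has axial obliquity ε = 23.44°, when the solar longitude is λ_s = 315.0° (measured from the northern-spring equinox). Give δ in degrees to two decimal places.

δ = -16.34°

sin δ = sin ε · sin λ_s = sin 23.44° × sin 315.0° = -0.281279.
δ = arcsin(-0.281279) = -16.34°.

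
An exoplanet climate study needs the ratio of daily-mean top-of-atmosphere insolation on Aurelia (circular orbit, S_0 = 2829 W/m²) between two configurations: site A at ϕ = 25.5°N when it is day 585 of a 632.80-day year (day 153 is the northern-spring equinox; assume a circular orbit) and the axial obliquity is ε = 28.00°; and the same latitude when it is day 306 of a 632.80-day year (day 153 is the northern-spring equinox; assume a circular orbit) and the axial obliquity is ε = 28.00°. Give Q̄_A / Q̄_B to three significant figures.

Q̄_A / Q̄_B ≈ 0.480

— Configuration A (ϕ=+25.5°):
Solar longitude: L_s = 360° × (585 − 153)/632.80 = 245.765°.
sin δ = sin 28.00° × sin 245.765° = -0.42810, so δ = -25.347°.
cos h₀ = −tan(+25.5°) tan(-25.347°) = 0.2259, h₀ = 1.3429 rad.
Bracket: h₀ sin ϕ sin δ + cos ϕ cos δ sin h₀ = 1.3429×0.43051×-0.42810 + 0.90259×0.90373×0.97414 = -0.247498 + 0.794604 = 0.547106.
Q̄ = (S_0/π) × [bracket] = (2829/π) × 0.547106 = 492.67 W/m².
— Configuration B (ϕ=+25.5°):
Solar longitude: L_s = 360° × (306 − 153)/632.80 = 87.042°.
sin δ = sin 28.00° × sin 87.042° = 0.46885, so δ = +27.959°.
cos h₀ = −tan(+25.5°) tan(+27.959°) = -0.2532, h₀ = 1.8268 rad.
Bracket: h₀ sin ϕ sin δ + cos ϕ cos δ sin h₀ = 1.8268×0.43051×0.46885 + 0.90259×0.88328×0.96742 = 0.368730 + 0.771266 = 1.139996.
Q̄ = (S_0/π) × [bracket] = (2829/π) × 1.139996 = 1026.6 W/m².
Ratio Q̄_A / Q̄_B = 492.67 / 1026.6 = 0.4799.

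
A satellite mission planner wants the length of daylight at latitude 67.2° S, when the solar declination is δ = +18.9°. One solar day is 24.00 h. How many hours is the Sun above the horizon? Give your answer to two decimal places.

4.73 h

cos h₀ = −tan ϕ · tan δ = −tan(-67.2°) × tan(+18.900°) = 0.8145, so h₀ = 0.6190 rad = 35.46°.
Daylight = 2h₀/(2π) × 24.00 h = (0.6190/π) × 24.00 = 4.73 h.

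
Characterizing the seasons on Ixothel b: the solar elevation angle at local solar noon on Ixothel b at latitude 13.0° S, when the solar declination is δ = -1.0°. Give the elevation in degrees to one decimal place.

78.0°

At local noon the hour angle is zero, so the zenith angle equals |ϕ − δ| = |-13.0° − (-1.000°)| = 12.000°.
Elevation = 90° − 12.000° = 78.0°.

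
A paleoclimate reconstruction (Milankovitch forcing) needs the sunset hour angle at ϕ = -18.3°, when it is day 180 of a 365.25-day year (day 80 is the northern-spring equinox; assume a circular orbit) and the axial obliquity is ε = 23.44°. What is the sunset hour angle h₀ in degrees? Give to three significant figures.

h₀ = 81.9°

Solar longitude: L_s = 360° × (180 − 80)/365.25 = 98.563°.
sin δ = sin 23.44° × sin 98.563° = 0.39335, so δ = +23.163°.
cos h₀ = −tan ϕ · tan δ = −tan(-18.3°) × tan(+23.163°) = 0.1415, so h₀ = 1.4288 rad = 81.87°.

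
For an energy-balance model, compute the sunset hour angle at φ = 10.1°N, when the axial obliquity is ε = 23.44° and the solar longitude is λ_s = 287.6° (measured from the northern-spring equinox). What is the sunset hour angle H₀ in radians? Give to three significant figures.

Solar declination: sin δ = sin ε · sin λ_s = sin 23.44° × sin 287.6° = -0.37917, so δ = -22.282°.
cos H₀ = −tan φ · tan δ = −tan(+10.1°) × tan(-22.282°) = 0.0730, so H₀ = 1.4977 rad = 85.81°.

H₀ = 1.50 rad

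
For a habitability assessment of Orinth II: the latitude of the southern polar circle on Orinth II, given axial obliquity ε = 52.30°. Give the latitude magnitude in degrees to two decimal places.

37.70°

The polar circle is the lowest latitude that experiences at least one full rotation of continuous darkness at the northern-summer solstice; it lies at |φ| = 90° − ε = 90° − 52.30° = 37.70°.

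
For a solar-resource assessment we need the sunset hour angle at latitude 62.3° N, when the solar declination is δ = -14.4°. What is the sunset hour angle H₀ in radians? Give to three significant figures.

cos H₀ = −tan φ · tan δ = −tan(+62.3°) × tan(-14.400°) = 0.4890, so H₀ = 1.0598 rad = 60.72°.

H₀ = 1.06 rad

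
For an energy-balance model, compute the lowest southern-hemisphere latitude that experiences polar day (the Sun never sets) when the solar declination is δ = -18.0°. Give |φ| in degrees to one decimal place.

|φ| = 72.0°

Polar day requires cos H₀ = −tan φ tan δ ≤ −1, i.e. tan φ tan δ ≥ 1.
The boundary is |tan φ| · |tan δ| = 1, so |φ| = 90° − |δ| = 90° − 18.0° = 72.0° in the southern hemisphere.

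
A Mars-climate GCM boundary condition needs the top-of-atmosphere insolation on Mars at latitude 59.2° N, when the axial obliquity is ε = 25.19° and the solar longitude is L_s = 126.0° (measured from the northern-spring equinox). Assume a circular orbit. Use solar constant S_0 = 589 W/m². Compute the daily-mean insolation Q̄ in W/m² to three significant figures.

Solar declination: sin δ = sin ε · sin L_s = sin 25.19° × sin 126.0° = 0.34433, so δ = +20.141°.
cos h₀ = −tan(+59.2°) tan(+20.141°) = -0.6153, h₀ = 2.2335 rad.
Bracket: h₀ sin ϕ sin δ + cos ϕ cos δ sin h₀ = 2.2335×0.85896×0.34433 + 0.51204×0.93885×0.78833 = 0.660593 + 0.378973 = 1.039566.
Q̄ = (S_0/π) × [bracket] = (589/π) × 1.039566 = 194.9 W/m².

Q̄ ≈ 195 W/m²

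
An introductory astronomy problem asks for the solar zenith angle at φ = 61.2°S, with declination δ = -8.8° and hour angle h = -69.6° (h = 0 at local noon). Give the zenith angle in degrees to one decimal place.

θ_z = 72.5°

cos θ_z = sin φ sin δ + cos φ cos δ cos h = 0.134063 + 0.165949 = 0.300012.
θ_z = arccos(0.300012) = 72.5°.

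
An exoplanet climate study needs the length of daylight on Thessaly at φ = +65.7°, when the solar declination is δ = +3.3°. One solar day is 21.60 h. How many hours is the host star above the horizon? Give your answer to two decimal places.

cos H₀ = −tan φ · tan δ = −tan(+65.7°) × tan(+3.300°) = -0.1277, so H₀ = 1.6988 rad = 97.34°.
Daylight = 2H₀/(2π) × 21.60 h = (1.6988/π) × 21.60 = 11.68 h.

11.68 h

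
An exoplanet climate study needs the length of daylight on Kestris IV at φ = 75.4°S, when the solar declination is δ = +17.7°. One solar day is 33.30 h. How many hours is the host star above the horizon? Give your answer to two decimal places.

0.00 h

cos H₀ = −tan φ · tan δ = 1.2252 ≥ 1, so the host star never rises (polar night) and H₀ = 0.
Daylight = 2H₀/(2π) × 33.30 h = (0.0000/π) × 33.30 = 0.00 h.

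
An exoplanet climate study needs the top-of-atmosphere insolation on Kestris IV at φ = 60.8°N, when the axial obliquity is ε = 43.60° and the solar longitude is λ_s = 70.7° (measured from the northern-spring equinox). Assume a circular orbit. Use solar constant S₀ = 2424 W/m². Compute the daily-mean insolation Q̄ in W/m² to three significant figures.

Solar declination: sin δ = sin ε · sin λ_s = sin 43.60° × sin 70.7° = 0.65086, so δ = +40.607°.
cos H₀ = −tan(+60.8°) tan(+40.607°) = -1.5340 ≤ −1 ⇒ polar day, H₀ = π.
Bracket: H₀ sin φ sin δ + cos φ cos δ sin H₀ = 3.1416×0.87292×0.65086 + 0.48786×0.75919×0.00000 = 1.784896 + 0.000000 = 1.784896.
Q̄ = (S₀/π) × [bracket] = (2424/π) × 1.784896 = 1377 W/m².

Q̄ ≈ 1.38e+03 W/m²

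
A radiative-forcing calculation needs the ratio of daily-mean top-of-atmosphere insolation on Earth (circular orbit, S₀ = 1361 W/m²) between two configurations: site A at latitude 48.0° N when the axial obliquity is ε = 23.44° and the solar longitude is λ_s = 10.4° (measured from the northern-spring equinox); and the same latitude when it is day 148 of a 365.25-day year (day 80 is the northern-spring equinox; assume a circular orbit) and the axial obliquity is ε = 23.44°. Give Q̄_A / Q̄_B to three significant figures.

— Configuration A (φ=+48.0°):
Solar declination: sin δ = sin ε · sin λ_s = sin 23.44° × sin 10.4° = 0.07181, so δ = +4.118°.
cos H₀ = −tan(+48.0°) tan(+4.118°) = -0.0800, H₀ = 1.6508 rad.
Bracket: H₀ sin φ sin δ + cos φ cos δ sin H₀ = 1.6508×0.74314×0.07181 + 0.66913×0.99742×0.99680 = 0.088095 + 0.665268 = 0.753363.
Q̄ = (S₀/π) × [bracket] = (1361/π) × 0.753363 = 326.37 W/m².
— Configuration B (φ=+48.0°):
Solar longitude: λ_s = 360° × (148 − 80)/365.25 = 67.023°.
sin δ = sin 23.44° × sin 67.023° = 0.36623, so δ = +21.483°.
cos H₀ = −tan(+48.0°) tan(+21.483°) = -0.4371, H₀ = 2.0232 rad.
Bracket: H₀ sin φ sin δ + cos φ cos δ sin H₀ = 2.0232×0.74314×0.36623 + 0.66913×0.93053×0.89941 = 0.550634 + 0.560014 = 1.110648.
Q̄ = (S₀/π) × [bracket] = (1361/π) × 1.110648 = 481.15 W/m².
Ratio Q̄_A / Q̄_B = 326.37 / 481.15 = 0.6783.

Q̄_A / Q̄_B ≈ 0.678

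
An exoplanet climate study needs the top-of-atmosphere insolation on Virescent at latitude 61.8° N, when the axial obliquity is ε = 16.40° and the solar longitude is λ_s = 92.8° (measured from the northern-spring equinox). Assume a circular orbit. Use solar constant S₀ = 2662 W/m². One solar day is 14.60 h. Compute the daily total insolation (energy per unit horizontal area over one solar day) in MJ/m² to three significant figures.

40.7 MJ/m²

Solar declination: sin δ = sin ε · sin λ_s = sin 16.40° × sin 92.8° = 0.28200, so δ = +16.380°.
cos H₀ = −tan(+61.8°) tan(+16.380°) = -0.5482, H₀ = 2.1510 rad.
Bracket: H₀ sin φ sin δ + cos φ cos δ sin H₀ = 2.1510×0.88130×0.28200 + 0.47255×0.95941×0.83636 = 0.534581 + 0.379180 = 0.913761.
Q̄ = (S₀/π) × [bracket] = (2662/π) × 0.913761 = 774.27 W/m².
Daily total = Q̄ × 14.60 h × 3600 s/h = 774.27 × 14.60 × 3600 / 10⁶ = 40.70 MJ/m².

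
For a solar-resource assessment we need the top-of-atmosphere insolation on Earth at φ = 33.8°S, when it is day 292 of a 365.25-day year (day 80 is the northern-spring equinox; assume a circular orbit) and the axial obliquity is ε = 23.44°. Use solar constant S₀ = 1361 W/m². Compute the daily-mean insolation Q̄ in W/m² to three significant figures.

Q̄ ≈ 429 W/m²

Solar longitude: λ_s = 360° × (292 − 80)/365.25 = 208.953°.
sin δ = sin 23.44° × sin 208.953° = -0.19256, so δ = -11.103°.
cos H₀ = −tan(-33.8°) tan(-11.103°) = -0.1314, H₀ = 1.7025 rad.
Bracket: H₀ sin φ sin δ + cos φ cos δ sin H₀ = 1.7025×-0.55630×-0.19256 + 0.83098×0.98128×0.99133 = 0.182374 + 0.808354 = 0.990728.
Q̄ = (S₀/π) × [bracket] = (1361/π) × 0.990728 = 429.2 W/m².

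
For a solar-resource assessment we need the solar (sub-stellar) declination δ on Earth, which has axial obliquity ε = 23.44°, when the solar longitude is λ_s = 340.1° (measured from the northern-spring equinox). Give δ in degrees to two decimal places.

sin δ = sin ε · sin λ_s = sin 23.44° × sin 340.1° = -0.135399.
δ = arcsin(-0.135399) = -7.78°.

δ = -7.78°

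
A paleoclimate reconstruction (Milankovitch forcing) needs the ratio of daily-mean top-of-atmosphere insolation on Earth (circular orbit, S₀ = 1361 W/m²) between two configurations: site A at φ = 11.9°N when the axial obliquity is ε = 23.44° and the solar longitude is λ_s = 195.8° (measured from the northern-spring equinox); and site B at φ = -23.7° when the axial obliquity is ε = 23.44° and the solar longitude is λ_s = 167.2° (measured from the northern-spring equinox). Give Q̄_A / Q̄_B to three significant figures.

— Configuration A (φ=+11.9°):
Solar declination: sin δ = sin ε · sin λ_s = sin 23.44° × sin 195.8° = -0.10831, so δ = -6.218°.
cos H₀ = −tan(+11.9°) tan(-6.218°) = 0.0230, H₀ = 1.5478 rad.
Bracket: H₀ sin φ sin δ + cos φ cos δ sin H₀ = 1.5478×0.20620×-0.10831 + 0.97851×0.99412×0.99974 = -0.034568 + 0.972503 = 0.937935.
Q̄ = (S₀/π) × [bracket] = (1361/π) × 0.937935 = 406.33 W/m².
— Configuration B (φ=-23.7°):
Solar declination: sin δ = sin ε · sin λ_s = sin 23.44° × sin 167.2° = 0.08813, so δ = +5.056°.
cos H₀ = −tan(-23.7°) tan(+5.056°) = 0.0388, H₀ = 1.5319 rad.
Bracket: H₀ sin φ sin δ + cos φ cos δ sin H₀ = 1.5319×-0.40195×0.08813 + 0.91566×0.99611×0.99925 = -0.054266 + 0.911414 = 0.857148.
Q̄ = (S₀/π) × [bracket] = (1361/π) × 0.857148 = 371.33 W/m².
Ratio Q̄_A / Q̄_B = 406.33 / 371.33 = 1.094.

Q̄_A / Q̄_B ≈ 1.09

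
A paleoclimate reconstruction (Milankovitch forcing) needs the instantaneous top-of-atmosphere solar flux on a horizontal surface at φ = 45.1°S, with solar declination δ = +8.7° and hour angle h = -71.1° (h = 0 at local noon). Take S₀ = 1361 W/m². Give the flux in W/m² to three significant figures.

162 W/m²

cos θ_z = sin φ sin δ + cos φ cos δ cos h = -0.107144 + 0.226013 = 0.118869.
Flux = S₀ · cos θ_z = 1361 × 0.118869 = 161.8 W/m².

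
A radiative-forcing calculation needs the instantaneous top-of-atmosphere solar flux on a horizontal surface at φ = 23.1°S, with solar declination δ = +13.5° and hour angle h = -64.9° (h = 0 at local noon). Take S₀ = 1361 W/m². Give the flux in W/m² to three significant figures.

cos θ_z = sin φ sin δ + cos φ cos δ cos h = -0.091589 + 0.379407 = 0.287818.
Flux = S₀ · cos θ_z = 1361 × 0.287818 = 391.7 W/m².

392 W/m²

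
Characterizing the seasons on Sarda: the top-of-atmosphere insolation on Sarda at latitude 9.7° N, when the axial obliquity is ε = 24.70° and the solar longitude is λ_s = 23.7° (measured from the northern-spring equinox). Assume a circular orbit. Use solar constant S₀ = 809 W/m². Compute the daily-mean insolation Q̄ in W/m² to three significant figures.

Solar declination: sin δ = sin ε · sin λ_s = sin 24.70° × sin 23.7° = 0.16796, so δ = +9.669°.
cos H₀ = −tan(+9.7°) tan(+9.669°) = -0.0291, H₀ = 1.5999 rad.
Bracket: H₀ sin φ sin δ + cos φ cos δ sin H₀ = 1.5999×0.16849×0.16796 + 0.98570×0.98579×0.99958 = 0.045276 + 0.971285 = 1.016561.
Q̄ = (S₀/π) × [bracket] = (809/π) × 1.016561 = 261.8 W/m².

Q̄ ≈ 262 W/m²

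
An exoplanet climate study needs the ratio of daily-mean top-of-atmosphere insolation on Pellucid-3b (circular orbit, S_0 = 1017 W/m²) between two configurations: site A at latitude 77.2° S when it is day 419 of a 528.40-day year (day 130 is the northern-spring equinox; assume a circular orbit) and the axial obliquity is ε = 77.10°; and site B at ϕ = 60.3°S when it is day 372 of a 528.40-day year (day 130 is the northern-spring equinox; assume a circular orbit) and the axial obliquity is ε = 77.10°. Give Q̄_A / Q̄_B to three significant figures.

Q̄_A / Q̄_B ≈ 4.72

— Configuration A (ϕ=-77.2°):
Solar longitude: L_s = 360° × (419 − 130)/528.40 = 196.896°.
sin δ = sin 77.10° × sin 196.896° = -0.28330, so δ = -16.458°.
cos h₀ = −tan(-77.2°) tan(-16.458°) = -1.3002 ≤ −1 ⇒ polar day, h₀ = π.
Bracket: h₀ sin ϕ sin δ + cos ϕ cos δ sin h₀ = 3.1416×-0.97515×-0.28330 + 0.22155×0.95903×0.00000 = 0.867898 + 0.000000 = 0.867898.
Q̄ = (S_0/π) × [bracket] = (1017/π) × 0.867898 = 280.96 W/m².
— Configuration B (ϕ=-60.3°):
Solar longitude: L_s = 360° × (372 − 130)/528.40 = 164.875°.
sin δ = sin 77.10° × sin 164.875° = 0.25434, so δ = +14.734°.
cos h₀ = −tan(-60.3°) tan(+14.734°) = 0.4611, h₀ = 1.0916 rad.
Bracket: h₀ sin ϕ sin δ + cos ϕ cos δ sin h₀ = 1.0916×-0.86863×0.25434 + 0.49546×0.96712×0.88737 = -0.241164 + 0.425200 = 0.184036.
Q̄ = (S_0/π) × [bracket] = (1017/π) × 0.184036 = 59.576 W/m².
Ratio Q̄_A / Q̄_B = 280.96 / 59.576 = 4.716.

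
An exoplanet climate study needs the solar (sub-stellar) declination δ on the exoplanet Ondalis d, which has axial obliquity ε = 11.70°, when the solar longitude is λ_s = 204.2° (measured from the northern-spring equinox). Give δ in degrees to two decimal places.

δ = -4.77°

sin δ = sin ε · sin λ_s = sin 11.70° × sin 204.2° = -0.083127.
δ = arcsin(-0.083127) = -4.77°.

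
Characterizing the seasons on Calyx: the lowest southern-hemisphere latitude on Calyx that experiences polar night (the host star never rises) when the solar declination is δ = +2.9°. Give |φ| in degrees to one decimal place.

|φ| = 87.1°

Polar night requires cos H₀ = −tan φ tan δ ≥ 1, i.e. tan φ tan δ ≤ −1.
The boundary is |tan φ| · |tan δ| = 1, so |φ| = 90° − |δ| = 90° − 2.9° = 87.1° in the southern hemisphere.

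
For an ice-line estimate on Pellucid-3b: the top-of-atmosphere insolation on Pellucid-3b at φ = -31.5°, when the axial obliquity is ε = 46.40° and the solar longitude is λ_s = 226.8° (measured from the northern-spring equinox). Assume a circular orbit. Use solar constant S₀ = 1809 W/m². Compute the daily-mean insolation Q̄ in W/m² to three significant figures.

Q̄ ≈ 697 W/m²

Solar declination: sin δ = sin ε · sin λ_s = sin 46.40° × sin 226.8° = -0.52790, so δ = -31.864°.
cos H₀ = −tan(-31.5°) tan(-31.864°) = -0.3809, H₀ = 1.9616 rad.
Bracket: H₀ sin φ sin δ + cos φ cos δ sin H₀ = 1.9616×-0.52250×-0.52790 + 0.85264×0.84931×0.92462 = 0.541064 + 0.669569 = 1.210633.
Q̄ = (S₀/π) × [bracket] = (1809/π) × 1.210633 = 697.1 W/m².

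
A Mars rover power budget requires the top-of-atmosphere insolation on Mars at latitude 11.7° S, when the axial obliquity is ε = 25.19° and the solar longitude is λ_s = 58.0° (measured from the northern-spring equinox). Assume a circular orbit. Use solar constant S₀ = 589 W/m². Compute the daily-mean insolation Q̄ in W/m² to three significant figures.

Solar declination: sin δ = sin ε · sin λ_s = sin 25.19° × sin 58.0° = 0.36095, so δ = +21.158°.
cos H₀ = −tan(-11.7°) tan(+21.158°) = 0.0802, H₀ = 1.4906 rad.
Bracket: H₀ sin φ sin δ + cos φ cos δ sin H₀ = 1.4906×-0.20279×0.36095 + 0.97922×0.93259×0.99678 = -0.109108 + 0.910270 = 0.801162.
Q̄ = (S₀/π) × [bracket] = (589/π) × 0.801162 = 150.2 W/m².

Q̄ ≈ 150 W/m²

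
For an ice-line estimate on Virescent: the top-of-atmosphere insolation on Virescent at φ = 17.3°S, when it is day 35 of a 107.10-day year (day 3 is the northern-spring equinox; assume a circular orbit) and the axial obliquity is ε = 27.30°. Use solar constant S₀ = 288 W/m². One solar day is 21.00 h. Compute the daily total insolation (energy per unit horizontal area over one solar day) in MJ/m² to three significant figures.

4.60 MJ/m²

Solar longitude: λ_s = 360° × (35 − 3)/107.10 = 107.563°.
sin δ = sin 27.30° × sin 107.563° = 0.43727, so δ = +25.930°.
cos H₀ = −tan(-17.3°) tan(+25.930°) = 0.1514, H₀ = 1.4188 rad.
Bracket: H₀ sin φ sin δ + cos φ cos δ sin H₀ = 1.4188×-0.29737×0.43727 + 0.95476×0.89933×0.98847 = -0.184488 + 0.848744 = 0.664256.
Q̄ = (S₀/π) × [bracket] = (288/π) × 0.664256 = 60.895 W/m².
Daily total = Q̄ × 21.00 h × 3600 s/h = 60.895 × 21.00 × 3600 / 10⁶ = 4.604 MJ/m².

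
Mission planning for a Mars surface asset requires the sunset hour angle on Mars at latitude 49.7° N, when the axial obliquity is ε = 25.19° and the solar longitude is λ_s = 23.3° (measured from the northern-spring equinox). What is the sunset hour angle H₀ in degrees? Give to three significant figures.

Solar declination: sin δ = sin ε · sin λ_s = sin 25.19° × sin 23.3° = 0.16835, so δ = +9.692°.
cos H₀ = −tan φ · tan δ = −tan(+49.7°) × tan(+9.692°) = -0.2014, so H₀ = 1.7736 rad = 101.62°.

H₀ = 102°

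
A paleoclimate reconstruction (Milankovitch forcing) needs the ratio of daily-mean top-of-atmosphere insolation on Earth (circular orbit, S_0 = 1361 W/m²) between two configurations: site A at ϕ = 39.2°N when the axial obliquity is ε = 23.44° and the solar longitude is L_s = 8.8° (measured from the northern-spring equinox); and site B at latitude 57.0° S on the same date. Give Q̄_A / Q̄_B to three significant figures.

Q̄_A / Q̄_B ≈ 1.79

— Configuration A (ϕ=+39.2°):
Solar declination: sin δ = sin ε · sin L_s = sin 23.44° × sin 8.8° = 0.06086, so δ = +3.489°.
cos h₀ = −tan(+39.2°) tan(+3.489°) = -0.0497, h₀ = 1.6205 rad.
Bracket: h₀ sin ϕ sin δ + cos ϕ cos δ sin h₀ = 1.6205×0.63203×0.06086 + 0.77494×0.99815×0.99876 = 0.062333 + 0.772547 = 0.834880.
Q̄ = (S_0/π) × [bracket] = (1361/π) × 0.834880 = 361.69 W/m².
— Configuration B (ϕ=-57.0°):
cos h₀ = −tan(-57.0°) tan(+3.489°) = 0.0939, h₀ = 1.4768 rad.
Bracket: h₀ sin ϕ sin δ + cos ϕ cos δ sin h₀ = 1.4768×-0.83867×0.06086 + 0.54464×0.99815×0.99558 = -0.075378 + 0.541230 = 0.465852.
Q̄ = (S_0/π) × [bracket] = (1361/π) × 0.465852 = 201.82 W/m².
Ratio Q̄_A / Q̄_B = 361.69 / 201.82 = 1.792.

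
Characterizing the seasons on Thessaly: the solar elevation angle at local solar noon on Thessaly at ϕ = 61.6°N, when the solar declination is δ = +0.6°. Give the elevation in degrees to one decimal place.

At local noon the hour angle is zero, so the zenith angle equals |ϕ − δ| = |+61.6° − (+0.600°)| = 61.000°.
Elevation = 90° − 61.000° = 29.0°.

29.0°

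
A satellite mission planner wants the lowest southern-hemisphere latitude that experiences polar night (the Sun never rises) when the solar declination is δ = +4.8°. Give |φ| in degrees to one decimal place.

|φ| = 85.2°

Polar night requires cos H₀ = −tan φ tan δ ≥ 1, i.e. tan φ tan δ ≤ −1.
The boundary is |tan φ| · |tan δ| = 1, so |φ| = 90° − |δ| = 90° − 4.8° = 85.2° in the southern hemisphere.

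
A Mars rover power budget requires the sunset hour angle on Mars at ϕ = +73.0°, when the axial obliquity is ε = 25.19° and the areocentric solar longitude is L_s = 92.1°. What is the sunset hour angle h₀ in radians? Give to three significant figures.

h₀ = 3.14 rad

sin δ = sin 25.19° × sin 92.1° = 0.42534, so δ = +25.172°.
Sunrise equation: cos h₀ = −tan ϕ · tan δ = -1.5372 ≤ −1, so the Sun never sets (polar day) and h₀ = π.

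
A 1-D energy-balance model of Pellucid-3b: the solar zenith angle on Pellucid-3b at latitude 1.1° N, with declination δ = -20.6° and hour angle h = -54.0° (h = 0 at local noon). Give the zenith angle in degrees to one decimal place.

θ_z = 57.1°

cos θ_z = sin ϕ sin δ + cos ϕ cos δ cos h = -0.006754 + 0.550101 = 0.543347.
θ_z = arccos(0.543347) = 57.1°.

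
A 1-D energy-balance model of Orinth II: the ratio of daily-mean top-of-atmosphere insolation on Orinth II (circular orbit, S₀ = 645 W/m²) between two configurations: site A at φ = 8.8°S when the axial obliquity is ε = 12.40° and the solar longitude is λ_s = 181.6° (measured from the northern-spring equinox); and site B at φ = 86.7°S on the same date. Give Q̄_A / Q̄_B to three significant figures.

Q̄_A / Q̄_B ≈ 14.7

— Configuration A (φ=-8.8°):
Solar declination: sin δ = sin ε · sin λ_s = sin 12.40° × sin 181.6° = -0.00600, so δ = -0.344°.
cos H₀ = −tan(-8.8°) tan(-0.344°) = -0.0009, H₀ = 1.5717 rad.
Bracket: H₀ sin φ sin δ + cos φ cos δ sin H₀ = 1.5717×-0.15299×-0.00600 + 0.98823×0.99998×1.00000 = 0.001443 + 0.988210 = 0.989653.
Q̄ = (S₀/π) × [bracket] = (645/π) × 0.989653 = 203.19 W/m².
— Configuration B (φ=-86.7°):
cos H₀ = −tan(-86.7°) tan(-0.344°) = -0.1040, H₀ = 1.6750 rad.
Bracket: H₀ sin φ sin δ + cos φ cos δ sin H₀ = 1.6750×-0.99834×-0.00600 + 0.05756×0.99998×0.99458 = 0.010033 + 0.057247 = 0.067280.
Q̄ = (S₀/π) × [bracket] = (645/π) × 0.067280 = 13.813 W/m².
Ratio Q̄_A / Q̄_B = 203.19 / 13.813 = 14.71.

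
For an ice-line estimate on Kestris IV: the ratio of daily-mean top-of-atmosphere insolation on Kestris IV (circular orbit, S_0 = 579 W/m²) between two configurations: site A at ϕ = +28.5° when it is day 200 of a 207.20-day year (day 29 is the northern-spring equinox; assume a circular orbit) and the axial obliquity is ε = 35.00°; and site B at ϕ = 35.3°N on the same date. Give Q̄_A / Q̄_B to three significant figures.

— Configuration A (ϕ=+28.5°):
Solar longitude: L_s = 360° × (200 − 29)/207.20 = 297.104°.
sin δ = sin 35.00° × sin 297.104° = -0.51059, so δ = -30.703°.
cos h₀ = −tan(+28.5°) tan(-30.703°) = 0.3224, h₀ = 1.2425 rad.
Bracket: h₀ sin ϕ sin δ + cos ϕ cos δ sin h₀ = 1.2425×0.47716×-0.51059 + 0.87882×0.85983×0.94660 = -0.302714 + 0.715285 = 0.412571.
Q̄ = (S_0/π) × [bracket] = (579/π) × 0.412571 = 76.037 W/m².
— Configuration B (ϕ=+35.3°):
cos h₀ = −tan(+35.3°) tan(-30.703°) = 0.4205, h₀ = 1.1369 rad.
Bracket: h₀ sin ϕ sin δ + cos ϕ cos δ sin h₀ = 1.1369×0.57786×-0.51059 + 0.81614×0.85983×0.90732 = -0.335442 + 0.636704 = 0.301262.
Q̄ = (S_0/π) × [bracket] = (579/π) × 0.301262 = 55.523 W/m².
Ratio Q̄_A / Q̄_B = 76.037 / 55.523 = 1.369.

Q̄_A / Q̄_B ≈ 1.37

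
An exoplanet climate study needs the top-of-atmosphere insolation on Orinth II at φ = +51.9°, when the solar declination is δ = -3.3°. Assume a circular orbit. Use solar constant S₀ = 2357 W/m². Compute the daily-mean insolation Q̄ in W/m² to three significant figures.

cos H₀ = −tan(+51.9°) tan(-3.300°) = 0.0735, H₀ = 1.4972 rad.
Bracket: H₀ sin φ sin δ + cos φ cos δ sin H₀ = 1.4972×0.78694×-0.05756 + 0.61704×0.99834×0.99729 = -0.067818 + 0.614346 = 0.546528.
Q̄ = (S₀/π) × [bracket] = (2357/π) × 0.546528 = 410.0 W/m².

Q̄ ≈ 410 W/m²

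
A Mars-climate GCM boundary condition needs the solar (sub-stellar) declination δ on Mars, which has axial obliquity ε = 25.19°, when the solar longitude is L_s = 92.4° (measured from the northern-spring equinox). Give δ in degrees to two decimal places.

sin δ = sin ε · sin L_s = sin 25.19° × sin 92.4° = 0.425248.
δ = arcsin(0.425248) = +25.17°.

δ = +25.17°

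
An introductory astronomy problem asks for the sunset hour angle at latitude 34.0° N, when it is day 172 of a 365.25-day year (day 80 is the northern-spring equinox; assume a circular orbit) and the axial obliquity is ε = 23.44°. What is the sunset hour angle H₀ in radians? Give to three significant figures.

Solar longitude: λ_s = 360° × (172 − 80)/365.25 = 90.678°.
sin δ = sin 23.44° × sin 90.678° = 0.39776, so δ = +23.438°.
cos H₀ = −tan φ · tan δ = −tan(+34.0°) × tan(+23.438°) = -0.2924, so H₀ = 1.8676 rad = 107.00°.

H₀ = 1.87 rad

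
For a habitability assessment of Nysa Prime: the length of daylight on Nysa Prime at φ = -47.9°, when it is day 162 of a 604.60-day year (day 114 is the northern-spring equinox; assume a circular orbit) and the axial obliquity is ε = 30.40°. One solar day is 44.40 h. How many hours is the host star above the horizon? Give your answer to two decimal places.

18.25 h

Solar longitude: λ_s = 360° × (162 − 114)/604.60 = 28.581°.
sin δ = sin 30.40° × sin 28.581° = 0.24209, so δ = +14.010°.
cos H₀ = −tan φ · tan δ = −tan(-47.9°) × tan(+14.010°) = 0.2761, so H₀ = 1.2910 rad = 73.97°.
Daylight = 2H₀/(2π) × 44.40 h = (1.2910/π) × 44.40 = 18.25 h.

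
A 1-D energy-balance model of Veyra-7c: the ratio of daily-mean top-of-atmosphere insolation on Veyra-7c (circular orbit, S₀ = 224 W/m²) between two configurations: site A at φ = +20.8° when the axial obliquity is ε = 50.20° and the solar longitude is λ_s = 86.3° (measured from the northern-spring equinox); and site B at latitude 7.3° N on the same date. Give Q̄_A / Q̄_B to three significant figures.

— Configuration A (φ=+20.8°):
Solar declination: sin δ = sin ε · sin λ_s = sin 50.20° × sin 86.3° = 0.76668, so δ = +50.057°.
cos H₀ = −tan(+20.8°) tan(+50.057°) = -0.4536, H₀ = 2.0416 rad.
Bracket: H₀ sin φ sin δ + cos φ cos δ sin H₀ = 2.0416×0.35511×0.76668 + 0.93483×0.64203×0.89120 = 0.555837 + 0.534888 = 1.090725.
Q̄ = (S₀/π) × [bracket] = (224/π) × 1.090725 = 77.770 W/m².
— Configuration B (φ=+7.3°):
cos H₀ = −tan(+7.3°) tan(+50.057°) = -0.1530, H₀ = 1.7244 rad.
Bracket: H₀ sin φ sin δ + cos φ cos δ sin H₀ = 1.7244×0.12706×0.76668 + 0.99189×0.64203×0.98823 = 0.167981 + 0.629328 = 0.797309.
Q̄ = (S₀/π) × [bracket] = (224/π) × 0.797309 = 56.849 W/m².
Ratio Q̄_A / Q̄_B = 77.770 / 56.849 = 1.368.

Q̄_A / Q̄_B ≈ 1.37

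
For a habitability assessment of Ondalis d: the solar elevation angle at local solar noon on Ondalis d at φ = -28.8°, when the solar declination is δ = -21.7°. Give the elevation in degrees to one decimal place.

At local noon the hour angle is zero, so the zenith angle equals |φ − δ| = |-28.8° − (-21.700°)| = 7.100°.
Elevation = 90° − 7.100° = 82.9°.

82.9°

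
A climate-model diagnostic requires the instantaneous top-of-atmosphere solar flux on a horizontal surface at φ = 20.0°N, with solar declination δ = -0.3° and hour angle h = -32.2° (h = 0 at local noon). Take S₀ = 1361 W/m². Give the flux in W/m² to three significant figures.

1.08e+03 W/m²

cos θ_z = sin φ sin δ + cos φ cos δ cos h = -0.001791 + 0.795151 = 0.793360.
Flux = S₀ · cos θ_z = 1361 × 0.793360 = 1080 W/m².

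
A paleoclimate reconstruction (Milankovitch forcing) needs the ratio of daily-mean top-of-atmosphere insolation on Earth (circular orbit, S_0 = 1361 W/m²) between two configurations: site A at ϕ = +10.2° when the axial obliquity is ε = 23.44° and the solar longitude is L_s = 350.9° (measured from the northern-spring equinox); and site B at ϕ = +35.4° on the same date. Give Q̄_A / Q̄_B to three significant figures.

Q̄_A / Q̄_B ≈ 1.27

— Configuration A (ϕ=+10.2°):
Solar declination: sin δ = sin ε · sin L_s = sin 23.44° × sin 350.9° = -0.06291, so δ = -3.607°.
cos h₀ = −tan(+10.2°) tan(-3.607°) = 0.0113, h₀ = 1.5595 rad.
Bracket: h₀ sin ϕ sin δ + cos ϕ cos δ sin h₀ = 1.5595×0.17708×-0.06291 + 0.98420×0.99802×0.99994 = -0.017373 + 0.982192 = 0.964819.
Q̄ = (S_0/π) × [bracket] = (1361/π) × 0.964819 = 417.98 W/m².
— Configuration B (ϕ=+35.4°):
cos h₀ = −tan(+35.4°) tan(-3.607°) = 0.0448, h₀ = 1.5260 rad.
Bracket: h₀ sin ϕ sin δ + cos ϕ cos δ sin h₀ = 1.5260×0.57928×-0.06291 + 0.81513×0.99802×0.99900 = -0.055611 + 0.812703 = 0.757092.
Q̄ = (S_0/π) × [bracket] = (1361/π) × 0.757092 = 327.99 W/m².
Ratio Q̄_A / Q̄_B = 417.98 / 327.99 = 1.274.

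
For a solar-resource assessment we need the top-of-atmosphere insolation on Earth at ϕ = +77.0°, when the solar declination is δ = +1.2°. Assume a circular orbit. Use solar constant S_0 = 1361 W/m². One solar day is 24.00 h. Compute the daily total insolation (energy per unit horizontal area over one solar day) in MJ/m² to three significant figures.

cos h₀ = −tan(+77.0°) tan(+1.200°) = -0.0907, h₀ = 1.6617 rad.
Bracket: h₀ sin ϕ sin δ + cos ϕ cos δ sin h₀ = 1.6617×0.97437×0.02094 + 0.22495×0.99978×0.99588 = 0.033904 + 0.223974 = 0.257878.
Q̄ = (S_0/π) × [bracket] = (1361/π) × 0.257878 = 111.72 W/m².
Daily total = Q̄ × 24.00 h × 3600 s/h = 111.72 × 24.00 × 3600 / 10⁶ = 9.653 MJ/m².

9.65 MJ/m²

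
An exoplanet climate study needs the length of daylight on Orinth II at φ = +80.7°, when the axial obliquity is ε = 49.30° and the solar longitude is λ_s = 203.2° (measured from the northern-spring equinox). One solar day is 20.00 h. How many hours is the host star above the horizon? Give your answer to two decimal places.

0.00 h

Solar declination: sin δ = sin ε · sin λ_s = sin 49.30° × sin 203.2° = -0.29866, so δ = -17.377°.
cos H₀ = −tan φ · tan δ = 1.9110 ≥ 1, so the host star never rises (polar night) and H₀ = 0.
Daylight = 2H₀/(2π) × 20.00 h = (0.0000/π) × 20.00 = 0.00 h.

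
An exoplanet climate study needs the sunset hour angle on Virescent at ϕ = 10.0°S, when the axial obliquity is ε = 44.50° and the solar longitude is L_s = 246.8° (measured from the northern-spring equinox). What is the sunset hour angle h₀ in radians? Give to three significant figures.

Solar declination: sin δ = sin ε · sin L_s = sin 44.50° × sin 246.8° = -0.64423, so δ = -40.108°.
cos h₀ = −tan ϕ · tan δ = −tan(-10.0°) × tan(-40.108°) = -0.1485, so h₀ = 1.7199 rad = 98.54°.

h₀ = 1.72 rad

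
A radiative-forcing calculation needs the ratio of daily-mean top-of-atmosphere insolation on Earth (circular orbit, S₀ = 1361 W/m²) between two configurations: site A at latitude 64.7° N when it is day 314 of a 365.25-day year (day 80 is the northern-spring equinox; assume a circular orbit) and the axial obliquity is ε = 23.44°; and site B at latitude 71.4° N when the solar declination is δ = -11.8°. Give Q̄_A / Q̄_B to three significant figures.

— Configuration A (φ=+64.7°):
Solar longitude: λ_s = 360° × (314 − 80)/365.25 = 230.637°.
sin δ = sin 23.44° × sin 230.637° = -0.30755, so δ = -17.911°.
cos H₀ = −tan(+64.7°) tan(-17.911°) = 0.6838, H₀ = 0.8179 rad.
Bracket: H₀ sin φ sin δ + cos φ cos δ sin H₀ = 0.8179×0.90408×-0.30755 + 0.42736×0.95153×0.72971 = -0.227417 + 0.296734 = 0.069317.
Q̄ = (S₀/π) × [bracket] = (1361/π) × 0.069317 = 30.029 W/m².
— Configuration B (φ=+71.4°):
cos H₀ = −tan(+71.4°) tan(-11.800°) = 0.6208, H₀ = 0.9011 rad.
Bracket: H₀ sin φ sin δ + cos φ cos δ sin H₀ = 0.9011×0.94777×-0.20450 + 0.31896×0.97887×0.78400 = -0.174650 + 0.244781 = 0.070131.
Q̄ = (S₀/π) × [bracket] = (1361/π) × 0.070131 = 30.382 W/m².
Ratio Q̄_A / Q̄_B = 30.029 / 30.382 = 0.9884.

Q̄_A / Q̄_B ≈ 0.988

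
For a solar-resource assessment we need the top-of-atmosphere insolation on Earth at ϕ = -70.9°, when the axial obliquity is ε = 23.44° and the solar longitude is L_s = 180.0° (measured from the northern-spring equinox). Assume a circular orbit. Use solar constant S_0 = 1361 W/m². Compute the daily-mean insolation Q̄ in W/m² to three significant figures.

Q̄ ≈ 142 W/m²

Solar declination: sin δ = sin ε · sin L_s = sin 23.44° × sin 180.0° = 0.00000, so δ = +0.000°.
cos h₀ = −tan(-70.9°) tan(+0.000°) = 0.0000, h₀ = 1.5708 rad.
Bracket: h₀ sin ϕ sin δ + cos ϕ cos δ sin h₀ = 1.5708×-0.94495×0.00000 + 0.32722×1.00000×1.00000 = -0.000000 + 0.327220 = 0.327220.
Q̄ = (S_0/π) × [bracket] = (1361/π) × 0.327220 = 141.8 W/m².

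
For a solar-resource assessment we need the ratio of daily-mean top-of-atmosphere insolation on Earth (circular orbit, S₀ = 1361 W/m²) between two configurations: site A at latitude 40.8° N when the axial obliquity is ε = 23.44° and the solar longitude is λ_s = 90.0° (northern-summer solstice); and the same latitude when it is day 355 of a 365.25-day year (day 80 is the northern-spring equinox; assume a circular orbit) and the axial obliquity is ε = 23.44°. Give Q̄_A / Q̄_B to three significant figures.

— Configuration A (φ=+40.8°):
Solar declination: sin δ = sin ε · sin λ_s = sin 23.44° × sin 90.0° = 0.39779, so δ = +23.440°.
cos H₀ = −tan(+40.8°) tan(+23.440°) = -0.3742, H₀ = 1.9544 rad.
Bracket: H₀ sin φ sin δ + cos φ cos δ sin H₀ = 1.9544×0.65342×0.39779 + 0.75700×0.91748×0.92733 = 0.507995 + 0.644061 = 1.152056.
Q̄ = (S₀/π) × [bracket] = (1361/π) × 1.152056 = 499.09 W/m².
— Configuration B (φ=+40.8°):
Solar longitude: λ_s = 360° × (355 − 80)/365.25 = 271.047°.
sin δ = sin 23.44° × sin 271.047° = -0.39772, so δ = -23.436°.
cos H₀ = −tan(+40.8°) tan(-23.436°) = 0.3742, H₀ = 1.1873 rad.
Bracket: H₀ sin φ sin δ + cos φ cos δ sin H₀ = 1.1873×0.65342×-0.39772 + 0.75700×0.91751×0.92736 = -0.308553 + 0.644103 = 0.335550.
Q̄ = (S₀/π) × [bracket] = (1361/π) × 0.335550 = 145.37 W/m².
Ratio Q̄_A / Q̄_B = 499.09 / 145.37 = 3.433.

Q̄_A / Q̄_B ≈ 3.43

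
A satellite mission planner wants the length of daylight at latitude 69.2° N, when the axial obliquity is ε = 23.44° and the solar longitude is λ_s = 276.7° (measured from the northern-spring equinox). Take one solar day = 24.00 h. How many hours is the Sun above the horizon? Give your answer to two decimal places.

0.00 h

Solar declination: sin δ = sin ε · sin λ_s = sin 23.44° × sin 276.7° = -0.39507, so δ = -23.270°.
cos H₀ = −tan φ · tan δ = 1.1321 ≥ 1, so the Sun never rises (polar night) and H₀ = 0.
Daylight = 2H₀/(2π) × 24.00 h = (0.0000/π) × 24.00 = 0.00 h.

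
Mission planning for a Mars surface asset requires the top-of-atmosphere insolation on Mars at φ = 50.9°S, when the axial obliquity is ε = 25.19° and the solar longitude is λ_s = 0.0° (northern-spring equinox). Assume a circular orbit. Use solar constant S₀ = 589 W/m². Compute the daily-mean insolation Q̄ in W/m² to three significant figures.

Q̄ ≈ 118 W/m²

Solar declination: sin δ = sin ε · sin λ_s = sin 25.19° × sin 0.0° = 0.00000, so δ = +0.000°.
cos H₀ = −tan(-50.9°) tan(+0.000°) = 0.0000, H₀ = 1.5708 rad.
Bracket: H₀ sin φ sin δ + cos φ cos δ sin H₀ = 1.5708×-0.77605×0.00000 + 0.63068×1.00000×1.00000 = -0.000000 + 0.630680 = 0.630680.
Q̄ = (S₀/π) × [bracket] = (589/π) × 0.630680 = 118.2 W/m².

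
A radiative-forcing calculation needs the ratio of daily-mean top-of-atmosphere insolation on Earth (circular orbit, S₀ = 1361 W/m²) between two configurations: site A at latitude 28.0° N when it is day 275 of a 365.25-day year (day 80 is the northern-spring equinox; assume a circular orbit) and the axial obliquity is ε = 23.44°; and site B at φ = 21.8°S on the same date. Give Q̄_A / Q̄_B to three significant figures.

Q̄_A / Q̄_B ≈ 0.840

— Configuration A (φ=+28.0°):
Solar longitude: λ_s = 360° × (275 − 80)/365.25 = 192.197°.
sin δ = sin 23.44° × sin 192.197° = -0.08404, so δ = -4.821°.
cos H₀ = −tan(+28.0°) tan(-4.821°) = 0.0448, H₀ = 1.5259 rad.
Bracket: H₀ sin φ sin δ + cos φ cos δ sin H₀ = 1.5259×0.46947×-0.08404 + 0.88295×0.99646×0.99899 = -0.060203 + 0.878936 = 0.818733.
Q̄ = (S₀/π) × [bracket] = (1361/π) × 0.818733 = 354.69 W/m².
— Configuration B (φ=-21.8°):
cos H₀ = −tan(-21.8°) tan(-4.821°) = -0.0337, H₀ = 1.6045 rad.
Bracket: H₀ sin φ sin δ + cos φ cos δ sin H₀ = 1.6045×-0.37137×-0.08404 + 0.92849×0.99646×0.99943 = 0.050076 + 0.924676 = 0.974752.
Q̄ = (S₀/π) × [bracket] = (1361/π) × 0.974752 = 422.28 W/m².
Ratio Q̄_A / Q̄_B = 354.69 / 422.28 = 0.8399.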